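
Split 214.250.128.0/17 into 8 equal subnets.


New prefix = 17 + 3 = 20
Each subnet has 4096 addresses
  214.250.128.0/20
  214.250.144.0/20
  214.250.160.0/20
  214.250.176.0/20
  214.250.192.0/20
  214.250.208.0/20
  214.250.224.0/20
  214.250.240.0/20
Subnets: 214.250.128.0/20, 214.250.144.0/20, 214.250.160.0/20, 214.250.176.0/20, 214.250.192.0/20, 214.250.208.0/20, 214.250.224.0/20, 214.250.240.0/20


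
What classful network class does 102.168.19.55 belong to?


First octet: 102
Binary: 01100110
0xxxxxxx -> Class A (1-126)
Class A, default mask 255.0.0.0 (/8)


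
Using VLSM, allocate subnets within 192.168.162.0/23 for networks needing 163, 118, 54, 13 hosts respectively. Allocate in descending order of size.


163 hosts -> /24 (254 usable): 192.168.162.0/24
118 hosts -> /25 (126 usable): 192.168.163.0/25
54 hosts -> /26 (62 usable): 192.168.163.128/26
13 hosts -> /28 (14 usable): 192.168.163.192/28
Allocation: 192.168.162.0/24 (163 hosts, 254 usable); 192.168.163.0/25 (118 hosts, 126 usable); 192.168.163.128/26 (54 hosts, 62 usable); 192.168.163.192/28 (13 hosts, 14 usable)


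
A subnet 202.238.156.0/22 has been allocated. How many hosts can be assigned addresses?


Host bits = 32 - 22 = 10
Total addresses = 2^10 = 1024
Usable = total - 2 (network and broadcast)
Usable hosts: 1022


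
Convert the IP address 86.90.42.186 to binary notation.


86 = 01010110
90 = 01011010
42 = 00101010
186 = 10111010
Binary: 01010110.01011010.00101010.10111010


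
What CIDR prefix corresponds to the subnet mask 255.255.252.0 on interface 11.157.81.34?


Binary: 11111111.11111111.11111100.00000000
Count leading 1s
Prefix: /22


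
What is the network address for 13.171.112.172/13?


IP:   00001101.10101011.01110000.10101100
Mask: 11111111.11111000.00000000.00000000
AND operation:
Net:  00001101.10101000.00000000.00000000
Network: 13.168.0.0/13


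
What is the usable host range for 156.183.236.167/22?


Network: 156.183.236.0
Broadcast: 156.183.239.255
First usable = network + 1
Last usable = broadcast - 1
Range: 156.183.236.1 to 156.183.239.254


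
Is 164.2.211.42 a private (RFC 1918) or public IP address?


RFC 1918 private ranges:
  10.0.0.0/8 (10.0.0.0 - 10.255.255.255)
  172.16.0.0/12 (172.16.0.0 - 172.31.255.255)
  192.168.0.0/16 (192.168.0.0 - 192.168.255.255)
Public (not in any RFC 1918 range)


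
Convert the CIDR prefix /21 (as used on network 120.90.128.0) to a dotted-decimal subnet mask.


/21 means 21 network bits, 11 host bits
Binary: 11111111111111111111100000000000
Mask: 255.255.248.0


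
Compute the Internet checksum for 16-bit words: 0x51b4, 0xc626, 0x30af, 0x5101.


Sum all words (with carry folding):
+ 0x51b4 = 0x51b4
+ 0xc626 = 0x17db
+ 0x30af = 0x488a
+ 0x5101 = 0x998b
One's complement: ~0x998b
Checksum = 0x6674


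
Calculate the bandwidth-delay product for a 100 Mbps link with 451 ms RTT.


BDP = bandwidth * RTT
= 100 Mbps * 451 ms
= 100 * 1e6 * 451 / 1000 bits
= 45100000 bits
= 5637500 bytes
= 5505.3711 KB
BDP = 45100000 bits (5637500 bytes)


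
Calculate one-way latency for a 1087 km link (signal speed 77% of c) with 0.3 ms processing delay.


Speed = 0.77 * 3e5 km/s = 231000 km/s
Propagation delay = 1087 / 231000 = 0.0047 s = 4.7056 ms
Processing delay = 0.3 ms
Total one-way latency = 5.0056 ms


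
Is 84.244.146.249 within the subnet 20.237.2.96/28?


Subnet network: 20.237.2.96
Test IP AND mask: 84.244.146.240
No, 84.244.146.249 is not in 20.237.2.96/28


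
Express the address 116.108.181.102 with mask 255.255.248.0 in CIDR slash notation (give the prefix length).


Binary: 11111111.11111111.11111000.00000000
Count leading 1s
Prefix: /21


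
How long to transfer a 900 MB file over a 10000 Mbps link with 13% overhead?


Effective throughput = 10000 * (1 - 13/100) = 8700 Mbps
File size in Mb = 900 * 8 = 7200 Mb
Time = 7200 / 8700
Time = 0.8276 seconds


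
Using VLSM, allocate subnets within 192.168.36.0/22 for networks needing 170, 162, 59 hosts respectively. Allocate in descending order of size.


170 hosts -> /24 (254 usable): 192.168.36.0/24
162 hosts -> /24 (254 usable): 192.168.37.0/24
59 hosts -> /26 (62 usable): 192.168.38.0/26
Allocation: 192.168.36.0/24 (170 hosts, 254 usable); 192.168.37.0/24 (162 hosts, 254 usable); 192.168.38.0/26 (59 hosts, 62 usable)


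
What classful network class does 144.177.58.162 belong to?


First octet: 144
Binary: 10010000
10xxxxxx -> Class B (128-191)
Class B, default mask 255.255.0.0 (/16)


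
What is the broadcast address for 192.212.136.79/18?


Network: 192.212.128.0/18
Host bits = 14
Set all host bits to 1:
Broadcast: 192.212.191.255


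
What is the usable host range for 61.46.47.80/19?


Network: 61.46.32.0
Broadcast: 61.46.63.255
First usable = network + 1
Last usable = broadcast - 1
Range: 61.46.32.1 to 61.46.63.254


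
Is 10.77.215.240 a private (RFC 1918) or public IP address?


RFC 1918 private ranges:
  10.0.0.0/8 (10.0.0.0 - 10.255.255.255)
  172.16.0.0/12 (172.16.0.0 - 172.31.255.255)
  192.168.0.0/16 (192.168.0.0 - 192.168.255.255)
Private (in 10.0.0.0/8)


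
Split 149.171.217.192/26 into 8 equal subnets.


New prefix = 26 + 3 = 29
Each subnet has 8 addresses
  149.171.217.192/29
  149.171.217.200/29
  149.171.217.208/29
  149.171.217.216/29
  149.171.217.224/29
  149.171.217.232/29
  149.171.217.240/29
  149.171.217.248/29
Subnets: 149.171.217.192/29, 149.171.217.200/29, 149.171.217.208/29, 149.171.217.216/29, 149.171.217.224/29, 149.171.217.232/29, 149.171.217.240/29, 149.171.217.248/29


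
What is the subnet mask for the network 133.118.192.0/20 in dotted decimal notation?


/20 means 20 network bits, 12 host bits
Binary: 11111111111111111111000000000000
Mask: 255.255.240.0


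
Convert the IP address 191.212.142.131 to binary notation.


191 = 10111111
212 = 11010100
142 = 10001110
131 = 10000011
Binary: 10111111.11010100.10001110.10000011


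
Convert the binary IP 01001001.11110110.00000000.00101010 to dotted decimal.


01001001 = 73
11110110 = 246
00000000 = 0
00101010 = 42
IP: 73.246.0.42


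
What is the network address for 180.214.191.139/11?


IP:   10110100.11010110.10111111.10001011
Mask: 11111111.11100000.00000000.00000000
AND operation:
Net:  10110100.11000000.00000000.00000000
Network: 180.192.0.0/11


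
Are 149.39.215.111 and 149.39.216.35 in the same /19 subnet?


Mask: 255.255.224.0
149.39.215.111 AND mask = 149.39.192.0
149.39.216.35 AND mask = 149.39.192.0
Yes, same subnet (149.39.192.0)


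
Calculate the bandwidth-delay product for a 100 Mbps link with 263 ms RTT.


BDP = bandwidth * RTT
= 100 Mbps * 263 ms
= 100 * 1e6 * 263 / 1000 bits
= 26300000 bits
= 3287500 bytes
= 3210.4492 KB
BDP = 26300000 bits (3287500 bytes)


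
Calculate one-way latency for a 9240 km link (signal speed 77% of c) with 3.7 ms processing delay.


Speed = 0.77 * 3e5 km/s = 231000 km/s
Propagation delay = 9240 / 231000 = 0.04 s = 40 ms
Processing delay = 3.7 ms
Total one-way latency = 43.7 ms


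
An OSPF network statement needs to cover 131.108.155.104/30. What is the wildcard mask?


Subnet mask: 255.255.255.252
Wildcard = 255.255.255.255 - subnet mask
255 - 255 = 0
255 - 255 = 0
255 - 255 = 0
255 - 252 = 3
Wildcard: 0.0.0.3


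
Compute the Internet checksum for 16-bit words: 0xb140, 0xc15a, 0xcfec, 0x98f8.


Sum all words (with carry folding):
+ 0xb140 = 0xb140
+ 0xc15a = 0x729b
+ 0xcfec = 0x4288
+ 0x98f8 = 0xdb80
One's complement: ~0xdb80
Checksum = 0x247f


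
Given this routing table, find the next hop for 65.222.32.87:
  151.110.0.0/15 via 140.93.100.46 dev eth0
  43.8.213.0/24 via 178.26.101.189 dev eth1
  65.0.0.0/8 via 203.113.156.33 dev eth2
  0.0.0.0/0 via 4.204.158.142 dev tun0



Longest prefix match for 65.222.32.87:
  /15 151.110.0.0: no
  /24 43.8.213.0: no
  /8 65.0.0.0: MATCH
  /0 0.0.0.0: MATCH
Selected: next-hop 203.113.156.33 via eth2 (matched /8)


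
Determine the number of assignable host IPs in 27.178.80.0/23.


Host bits = 32 - 23 = 9
Total addresses = 2^9 = 512
Usable = total - 2 (network and broadcast)
Usable hosts: 510


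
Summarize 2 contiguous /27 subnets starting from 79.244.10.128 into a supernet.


Original prefix: /27
Number of subnets: 2 = 2^1
New prefix = 27 - 1 = 26
Supernet: 79.244.10.128/26


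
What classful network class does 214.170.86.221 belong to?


First octet: 214
Binary: 11010110
110xxxxx -> Class C (192-223)
Class C, default mask 255.255.255.0 (/24)


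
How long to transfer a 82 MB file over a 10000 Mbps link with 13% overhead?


Effective throughput = 10000 * (1 - 13/100) = 8700 Mbps
File size in Mb = 82 * 8 = 656 Mb
Time = 656 / 8700
Time = 0.0754 seconds


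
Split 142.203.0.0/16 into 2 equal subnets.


New prefix = 16 + 1 = 17
Each subnet has 32768 addresses
  142.203.0.0/17
  142.203.128.0/17
Subnets: 142.203.0.0/17, 142.203.128.0/17


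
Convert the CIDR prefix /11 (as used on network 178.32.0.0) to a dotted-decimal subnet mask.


/11 means 11 network bits, 21 host bits
Binary: 11111111111000000000000000000000
Mask: 255.224.0.0


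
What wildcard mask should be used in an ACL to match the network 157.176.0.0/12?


Subnet mask: 255.240.0.0
Wildcard = 255.255.255.255 - subnet mask
255 - 255 = 0
255 - 240 = 15
255 - 0 = 255
255 - 0 = 255
Wildcard: 0.15.255.255


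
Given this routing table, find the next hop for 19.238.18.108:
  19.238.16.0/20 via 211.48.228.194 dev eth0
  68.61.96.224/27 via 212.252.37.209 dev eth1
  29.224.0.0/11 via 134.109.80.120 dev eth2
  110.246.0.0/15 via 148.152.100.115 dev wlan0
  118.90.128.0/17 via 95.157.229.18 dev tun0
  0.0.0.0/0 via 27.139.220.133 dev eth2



Longest prefix match for 19.238.18.108:
  /20 19.238.16.0: MATCH
  /27 68.61.96.224: no
  /11 29.224.0.0: no
  /15 110.246.0.0: no
  /17 118.90.128.0: no
  /0 0.0.0.0: MATCH
Selected: next-hop 211.48.228.194 via eth0 (matched /20)


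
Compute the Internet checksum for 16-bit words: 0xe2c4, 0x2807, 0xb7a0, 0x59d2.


Sum all words (with carry folding):
+ 0xe2c4 = 0xe2c4
+ 0x2807 = 0x0acc
+ 0xb7a0 = 0xc26c
+ 0x59d2 = 0x1c3f
One's complement: ~0x1c3f
Checksum = 0xe3c0


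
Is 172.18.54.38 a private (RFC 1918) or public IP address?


RFC 1918 private ranges:
  10.0.0.0/8 (10.0.0.0 - 10.255.255.255)
  172.16.0.0/12 (172.16.0.0 - 172.31.255.255)
  192.168.0.0/16 (192.168.0.0 - 192.168.255.255)
Private (in 172.16.0.0/12)


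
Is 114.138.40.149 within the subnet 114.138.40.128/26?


Subnet network: 114.138.40.128
Test IP AND mask: 114.138.40.128
Yes, 114.138.40.149 is in 114.138.40.128/26


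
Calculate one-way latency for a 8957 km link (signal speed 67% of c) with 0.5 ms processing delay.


Speed = 0.67 * 3e5 km/s = 201000 km/s
Propagation delay = 8957 / 201000 = 0.0446 s = 44.5622 ms
Processing delay = 0.5 ms
Total one-way latency = 45.0622 ms


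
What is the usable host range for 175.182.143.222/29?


Network: 175.182.143.216
Broadcast: 175.182.143.223
First usable = network + 1
Last usable = broadcast - 1
Range: 175.182.143.217 to 175.182.143.222


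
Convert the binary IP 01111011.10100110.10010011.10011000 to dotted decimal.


01111011 = 123
10100110 = 166
10010011 = 147
10011000 = 152
IP: 123.166.147.152


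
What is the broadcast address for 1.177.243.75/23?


Network: 1.177.242.0/23
Host bits = 9
Set all host bits to 1:
Broadcast: 1.177.243.255


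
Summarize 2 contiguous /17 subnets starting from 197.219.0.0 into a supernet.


Original prefix: /17
Number of subnets: 2 = 2^1
New prefix = 17 - 1 = 16
Supernet: 197.219.0.0/16


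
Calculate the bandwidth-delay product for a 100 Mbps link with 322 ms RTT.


BDP = bandwidth * RTT
= 100 Mbps * 322 ms
= 100 * 1e6 * 322 / 1000 bits
= 32200000 bits
= 4025000 bytes
= 3930.6641 KB
BDP = 32200000 bits (4025000 bytes)


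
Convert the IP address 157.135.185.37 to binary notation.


157 = 10011101
135 = 10000111
185 = 10111001
37 = 00100101
Binary: 10011101.10000111.10111001.00100101


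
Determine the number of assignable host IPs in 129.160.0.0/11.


Host bits = 32 - 11 = 21
Total addresses = 2^21 = 2097152
Usable = total - 2 (network and broadcast)
Usable hosts: 2097150


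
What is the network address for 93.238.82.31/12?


IP:   01011101.11101110.01010010.00011111
Mask: 11111111.11110000.00000000.00000000
AND operation:
Net:  01011101.11100000.00000000.00000000
Network: 93.224.0.0/12


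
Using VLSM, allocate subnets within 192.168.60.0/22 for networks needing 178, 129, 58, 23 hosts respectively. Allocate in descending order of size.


178 hosts -> /24 (254 usable): 192.168.60.0/24
129 hosts -> /24 (254 usable): 192.168.61.0/24
58 hosts -> /26 (62 usable): 192.168.62.0/26
23 hosts -> /27 (30 usable): 192.168.62.64/27
Allocation: 192.168.60.0/24 (178 hosts, 254 usable); 192.168.61.0/24 (129 hosts, 254 usable); 192.168.62.0/26 (58 hosts, 62 usable); 192.168.62.64/27 (23 hosts, 30 usable)


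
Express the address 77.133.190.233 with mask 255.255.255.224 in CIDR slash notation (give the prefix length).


Binary: 11111111.11111111.11111111.11100000
Count leading 1s
Prefix: /27


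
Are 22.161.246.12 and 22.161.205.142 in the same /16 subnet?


Mask: 255.255.0.0
22.161.246.12 AND mask = 22.161.0.0
22.161.205.142 AND mask = 22.161.0.0
Yes, same subnet (22.161.0.0)


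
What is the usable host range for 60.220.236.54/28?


Network: 60.220.236.48
Broadcast: 60.220.236.63
First usable = network + 1
Last usable = broadcast - 1
Range: 60.220.236.49 to 60.220.236.62


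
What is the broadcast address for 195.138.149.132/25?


Network: 195.138.149.128/25
Host bits = 7
Set all host bits to 1:
Broadcast: 195.138.149.255


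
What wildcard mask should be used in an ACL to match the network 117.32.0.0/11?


Subnet mask: 255.224.0.0
Wildcard = 255.255.255.255 - subnet mask
255 - 255 = 0
255 - 224 = 31
255 - 0 = 255
255 - 0 = 255
Wildcard: 0.31.255.255


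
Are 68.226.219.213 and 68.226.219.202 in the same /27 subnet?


Mask: 255.255.255.224
68.226.219.213 AND mask = 68.226.219.192
68.226.219.202 AND mask = 68.226.219.192
Yes, same subnet (68.226.219.192)


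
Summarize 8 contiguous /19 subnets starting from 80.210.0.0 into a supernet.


Original prefix: /19
Number of subnets: 8 = 2^3
New prefix = 19 - 3 = 16
Supernet: 80.210.0.0/16


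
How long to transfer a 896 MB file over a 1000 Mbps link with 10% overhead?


Effective throughput = 1000 * (1 - 10/100) = 900 Mbps
File size in Mb = 896 * 8 = 7168 Mb
Time = 7168 / 900
Time = 7.9644 seconds


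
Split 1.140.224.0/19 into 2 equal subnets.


New prefix = 19 + 1 = 20
Each subnet has 4096 addresses
  1.140.224.0/20
  1.140.240.0/20
Subnets: 1.140.224.0/20, 1.140.240.0/20


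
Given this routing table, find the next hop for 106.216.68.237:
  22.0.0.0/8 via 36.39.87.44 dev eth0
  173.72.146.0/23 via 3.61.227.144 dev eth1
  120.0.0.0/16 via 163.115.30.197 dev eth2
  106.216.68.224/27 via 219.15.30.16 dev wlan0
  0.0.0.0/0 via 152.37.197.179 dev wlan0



Longest prefix match for 106.216.68.237:
  /8 22.0.0.0: no
  /23 173.72.146.0: no
  /16 120.0.0.0: no
  /27 106.216.68.224: MATCH
  /0 0.0.0.0: MATCH
Selected: next-hop 219.15.30.16 via wlan0 (matched /27)


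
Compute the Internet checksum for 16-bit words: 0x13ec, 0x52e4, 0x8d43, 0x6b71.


Sum all words (with carry folding):
+ 0x13ec = 0x13ec
+ 0x52e4 = 0x66d0
+ 0x8d43 = 0xf413
+ 0x6b71 = 0x5f85
One's complement: ~0x5f85
Checksum = 0xa07a


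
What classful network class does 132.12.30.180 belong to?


First octet: 132
Binary: 10000100
10xxxxxx -> Class B (128-191)
Class B, default mask 255.255.0.0 (/16)


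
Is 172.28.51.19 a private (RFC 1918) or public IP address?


RFC 1918 private ranges:
  10.0.0.0/8 (10.0.0.0 - 10.255.255.255)
  172.16.0.0/12 (172.16.0.0 - 172.31.255.255)
  192.168.0.0/16 (192.168.0.0 - 192.168.255.255)
Private (in 172.16.0.0/12)


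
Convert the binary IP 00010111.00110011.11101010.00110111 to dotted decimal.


00010111 = 23
00110011 = 51
11101010 = 234
00110111 = 55
IP: 23.51.234.55


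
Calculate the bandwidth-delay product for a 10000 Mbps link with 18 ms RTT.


BDP = bandwidth * RTT
= 10000 Mbps * 18 ms
= 10000 * 1e6 * 18 / 1000 bits
= 180000000 bits
= 22500000 bytes
= 21972.6562 KB
BDP = 180000000 bits (22500000 bytes)


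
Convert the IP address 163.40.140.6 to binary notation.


163 = 10100011
40 = 00101000
140 = 10001100
6 = 00000110
Binary: 10100011.00101000.10001100.00000110


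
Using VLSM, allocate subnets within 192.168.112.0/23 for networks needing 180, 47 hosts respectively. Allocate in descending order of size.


180 hosts -> /24 (254 usable): 192.168.112.0/24
47 hosts -> /26 (62 usable): 192.168.113.0/26
Allocation: 192.168.112.0/24 (180 hosts, 254 usable); 192.168.113.0/26 (47 hosts, 62 usable)


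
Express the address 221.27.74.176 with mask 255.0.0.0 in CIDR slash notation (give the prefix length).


Binary: 11111111.00000000.00000000.00000000
Count leading 1s
Prefix: /8


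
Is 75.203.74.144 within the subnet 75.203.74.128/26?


Subnet network: 75.203.74.128
Test IP AND mask: 75.203.74.128
Yes, 75.203.74.144 is in 75.203.74.128/26


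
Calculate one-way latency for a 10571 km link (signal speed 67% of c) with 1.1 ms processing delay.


Speed = 0.67 * 3e5 km/s = 201000 km/s
Propagation delay = 10571 / 201000 = 0.0526 s = 52.592 ms
Processing delay = 1.1 ms
Total one-way latency = 53.692 ms


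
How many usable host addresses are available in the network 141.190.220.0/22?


Host bits = 32 - 22 = 10
Total addresses = 2^10 = 1024
Usable = total - 2 (network and broadcast)
Usable hosts: 1022


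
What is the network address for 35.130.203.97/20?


IP:   00100011.10000010.11001011.01100001
Mask: 11111111.11111111.11110000.00000000
AND operation:
Net:  00100011.10000010.11000000.00000000
Network: 35.130.192.0/20


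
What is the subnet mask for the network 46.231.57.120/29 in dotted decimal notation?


/29 means 29 network bits, 3 host bits
Binary: 11111111111111111111111111111000
Mask: 255.255.255.248


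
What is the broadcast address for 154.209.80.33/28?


Network: 154.209.80.32/28
Host bits = 4
Set all host bits to 1:
Broadcast: 154.209.80.47


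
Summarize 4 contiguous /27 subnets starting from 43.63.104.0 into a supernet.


Original prefix: /27
Number of subnets: 4 = 2^2
New prefix = 27 - 2 = 25
Supernet: 43.63.104.0/25


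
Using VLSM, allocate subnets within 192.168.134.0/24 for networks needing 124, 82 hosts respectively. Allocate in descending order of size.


124 hosts -> /25 (126 usable): 192.168.134.0/25
82 hosts -> /25 (126 usable): 192.168.134.128/25
Allocation: 192.168.134.0/25 (124 hosts, 126 usable); 192.168.134.128/25 (82 hosts, 126 usable)


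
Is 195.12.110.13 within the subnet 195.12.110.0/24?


Subnet network: 195.12.110.0
Test IP AND mask: 195.12.110.0
Yes, 195.12.110.13 is in 195.12.110.0/24


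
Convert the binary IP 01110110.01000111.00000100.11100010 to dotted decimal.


01110110 = 118
01000111 = 71
00000100 = 4
11100010 = 226
IP: 118.71.4.226


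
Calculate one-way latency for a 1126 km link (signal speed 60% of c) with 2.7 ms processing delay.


Speed = 0.6 * 3e5 km/s = 180000 km/s
Propagation delay = 1126 / 180000 = 0.0063 s = 6.2556 ms
Processing delay = 2.7 ms
Total one-way latency = 8.9556 ms


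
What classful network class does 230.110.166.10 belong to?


First octet: 230
Binary: 11100110
1110xxxx -> Class D (224-239)
Class D (multicast), default mask N/A


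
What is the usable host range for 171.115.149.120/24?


Network: 171.115.149.0
Broadcast: 171.115.149.255
First usable = network + 1
Last usable = broadcast - 1
Range: 171.115.149.1 to 171.115.149.254


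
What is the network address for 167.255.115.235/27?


IP:   10100111.11111111.01110011.11101011
Mask: 11111111.11111111.11111111.11100000
AND operation:
Net:  10100111.11111111.01110011.11100000
Network: 167.255.115.224/27


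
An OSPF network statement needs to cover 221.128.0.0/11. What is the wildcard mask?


Subnet mask: 255.224.0.0
Wildcard = 255.255.255.255 - subnet mask
255 - 255 = 0
255 - 224 = 31
255 - 0 = 255
255 - 0 = 255
Wildcard: 0.31.255.255


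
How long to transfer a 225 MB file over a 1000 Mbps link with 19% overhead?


Effective throughput = 1000 * (1 - 19/100) = 810 Mbps
File size in Mb = 225 * 8 = 1800 Mb
Time = 1800 / 810
Time = 2.2222 seconds


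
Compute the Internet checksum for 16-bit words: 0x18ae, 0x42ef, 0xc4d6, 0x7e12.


Sum all words (with carry folding):
+ 0x18ae = 0x18ae
+ 0x42ef = 0x5b9d
+ 0xc4d6 = 0x2074
+ 0x7e12 = 0x9e86
One's complement: ~0x9e86
Checksum = 0x6179


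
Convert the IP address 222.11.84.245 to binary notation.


222 = 11011110
11 = 00001011
84 = 01010100
245 = 11110101
Binary: 11011110.00001011.01010100.11110101


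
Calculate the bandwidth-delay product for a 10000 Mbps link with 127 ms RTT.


BDP = bandwidth * RTT
= 10000 Mbps * 127 ms
= 10000 * 1e6 * 127 / 1000 bits
= 1270000000 bits
= 158750000 bytes
= 155029.2969 KB
BDP = 1270000000 bits (158750000 bytes)


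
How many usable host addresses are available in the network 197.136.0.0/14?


Host bits = 32 - 14 = 18
Total addresses = 2^18 = 262144
Usable = total - 2 (network and broadcast)
Usable hosts: 262142


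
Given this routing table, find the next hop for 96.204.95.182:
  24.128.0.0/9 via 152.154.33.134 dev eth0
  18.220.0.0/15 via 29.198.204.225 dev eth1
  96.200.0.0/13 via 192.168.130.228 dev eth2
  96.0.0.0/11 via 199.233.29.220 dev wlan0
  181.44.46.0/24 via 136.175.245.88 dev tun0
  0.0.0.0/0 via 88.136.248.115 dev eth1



Longest prefix match for 96.204.95.182:
  /9 24.128.0.0: no
  /15 18.220.0.0: no
  /13 96.200.0.0: MATCH
  /11 96.0.0.0: no
  /24 181.44.46.0: no
  /0 0.0.0.0: MATCH
Selected: next-hop 192.168.130.228 via eth2 (matched /13)


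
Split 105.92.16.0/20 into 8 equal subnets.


New prefix = 20 + 3 = 23
Each subnet has 512 addresses
  105.92.16.0/23
  105.92.18.0/23
  105.92.20.0/23
  105.92.22.0/23
  105.92.24.0/23
  105.92.26.0/23
  105.92.28.0/23
  105.92.30.0/23
Subnets: 105.92.16.0/23, 105.92.18.0/23, 105.92.20.0/23, 105.92.22.0/23, 105.92.24.0/23, 105.92.26.0/23, 105.92.28.0/23, 105.92.30.0/23


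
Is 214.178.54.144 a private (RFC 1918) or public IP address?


RFC 1918 private ranges:
  10.0.0.0/8 (10.0.0.0 - 10.255.255.255)
  172.16.0.0/12 (172.16.0.0 - 172.31.255.255)
  192.168.0.0/16 (192.168.0.0 - 192.168.255.255)
Public (not in any RFC 1918 range)


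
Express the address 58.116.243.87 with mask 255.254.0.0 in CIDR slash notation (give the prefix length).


Binary: 11111111.11111110.00000000.00000000
Count leading 1s
Prefix: /15


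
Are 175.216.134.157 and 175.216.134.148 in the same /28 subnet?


Mask: 255.255.255.240
175.216.134.157 AND mask = 175.216.134.144
175.216.134.148 AND mask = 175.216.134.144
Yes, same subnet (175.216.134.144)


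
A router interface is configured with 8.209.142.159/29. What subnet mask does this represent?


/29 means 29 network bits, 3 host bits
Binary: 11111111111111111111111111111000
Mask: 255.255.255.248


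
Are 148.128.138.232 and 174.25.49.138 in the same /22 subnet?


Mask: 255.255.252.0
148.128.138.232 AND mask = 148.128.136.0
174.25.49.138 AND mask = 174.25.48.0
No, different subnets (148.128.136.0 vs 174.25.48.0)


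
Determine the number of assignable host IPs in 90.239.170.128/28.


Host bits = 32 - 28 = 4
Total addresses = 2^4 = 16
Usable = total - 2 (network and broadcast)
Usable hosts: 14


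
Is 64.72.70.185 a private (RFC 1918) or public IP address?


RFC 1918 private ranges:
  10.0.0.0/8 (10.0.0.0 - 10.255.255.255)
  172.16.0.0/12 (172.16.0.0 - 172.31.255.255)
  192.168.0.0/16 (192.168.0.0 - 192.168.255.255)
Public (not in any RFC 1918 range)


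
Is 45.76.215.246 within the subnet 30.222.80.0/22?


Subnet network: 30.222.80.0
Test IP AND mask: 45.76.212.0
No, 45.76.215.246 is not in 30.222.80.0/22


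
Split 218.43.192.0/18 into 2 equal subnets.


New prefix = 18 + 1 = 19
Each subnet has 8192 addresses
  218.43.192.0/19
  218.43.224.0/19
Subnets: 218.43.192.0/19, 218.43.224.0/19


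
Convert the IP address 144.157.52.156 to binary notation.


144 = 10010000
157 = 10011101
52 = 00110100
156 = 10011100
Binary: 10010000.10011101.00110100.10011100


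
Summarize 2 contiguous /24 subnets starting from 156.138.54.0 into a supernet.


Original prefix: /24
Number of subnets: 2 = 2^1
New prefix = 24 - 1 = 23
Supernet: 156.138.54.0/23


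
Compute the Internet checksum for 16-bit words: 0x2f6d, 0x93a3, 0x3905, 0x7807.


Sum all words (with carry folding):
+ 0x2f6d = 0x2f6d
+ 0x93a3 = 0xc310
+ 0x3905 = 0xfc15
+ 0x7807 = 0x741d
One's complement: ~0x741d
Checksum = 0x8be2


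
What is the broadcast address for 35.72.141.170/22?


Network: 35.72.140.0/22
Host bits = 10
Set all host bits to 1:
Broadcast: 35.72.143.255


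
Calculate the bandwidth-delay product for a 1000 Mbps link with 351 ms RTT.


BDP = bandwidth * RTT
= 1000 Mbps * 351 ms
= 1000 * 1e6 * 351 / 1000 bits
= 351000000 bits
= 43875000 bytes
= 42846.6797 KB
BDP = 351000000 bits (43875000 bytes)


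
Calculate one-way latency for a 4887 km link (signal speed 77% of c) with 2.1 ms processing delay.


Speed = 0.77 * 3e5 km/s = 231000 km/s
Propagation delay = 4887 / 231000 = 0.0212 s = 21.1558 ms
Processing delay = 2.1 ms
Total one-way latency = 23.2558 ms


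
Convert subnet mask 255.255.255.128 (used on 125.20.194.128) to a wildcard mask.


Subnet mask: 255.255.255.128
Wildcard = 255.255.255.255 - subnet mask
255 - 255 = 0
255 - 255 = 0
255 - 255 = 0
255 - 128 = 127
Wildcard: 0.0.0.127


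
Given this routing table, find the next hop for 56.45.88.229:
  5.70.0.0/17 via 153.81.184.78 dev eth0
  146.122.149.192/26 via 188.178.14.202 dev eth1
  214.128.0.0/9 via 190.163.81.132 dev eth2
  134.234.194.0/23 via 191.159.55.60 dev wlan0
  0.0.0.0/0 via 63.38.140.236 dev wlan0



Longest prefix match for 56.45.88.229:
  /17 5.70.0.0: no
  /26 146.122.149.192: no
  /9 214.128.0.0: no
  /23 134.234.194.0: no
  /0 0.0.0.0: MATCH
Selected: next-hop 63.38.140.236 via wlan0 (matched /0)


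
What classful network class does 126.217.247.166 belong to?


First octet: 126
Binary: 01111110
0xxxxxxx -> Class A (1-126)
Class A, default mask 255.0.0.0 (/8)


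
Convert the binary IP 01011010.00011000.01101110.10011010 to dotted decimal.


01011010 = 90
00011000 = 24
01101110 = 110
10011010 = 154
IP: 90.24.110.154


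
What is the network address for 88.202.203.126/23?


IP:   01011000.11001010.11001011.01111110
Mask: 11111111.11111111.11111110.00000000
AND operation:
Net:  01011000.11001010.11001010.00000000
Network: 88.202.202.0/23


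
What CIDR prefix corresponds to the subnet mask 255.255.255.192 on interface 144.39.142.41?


Binary: 11111111.11111111.11111111.11000000
Count leading 1s
Prefix: /26


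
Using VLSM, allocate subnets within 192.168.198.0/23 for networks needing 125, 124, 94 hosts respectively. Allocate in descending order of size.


125 hosts -> /25 (126 usable): 192.168.198.0/25
124 hosts -> /25 (126 usable): 192.168.198.128/25
94 hosts -> /25 (126 usable): 192.168.199.0/25
Allocation: 192.168.198.0/25 (125 hosts, 126 usable); 192.168.198.128/25 (124 hosts, 126 usable); 192.168.199.0/25 (94 hosts, 126 usable)


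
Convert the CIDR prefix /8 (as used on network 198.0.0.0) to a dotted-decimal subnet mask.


/8 means 8 network bits, 24 host bits
Binary: 11111111000000000000000000000000
Mask: 255.0.0.0


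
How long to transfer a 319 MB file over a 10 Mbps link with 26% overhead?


Effective throughput = 10 * (1 - 26/100) = 7.4 Mbps
File size in Mb = 319 * 8 = 2552 Mb
Time = 2552 / 7.4
Time = 344.8649 seconds


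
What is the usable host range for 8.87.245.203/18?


Network: 8.87.192.0
Broadcast: 8.87.255.255
First usable = network + 1
Last usable = broadcast - 1
Range: 8.87.192.1 to 8.87.255.254


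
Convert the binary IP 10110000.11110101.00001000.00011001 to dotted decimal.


10110000 = 176
11110101 = 245
00001000 = 8
00011001 = 25
IP: 176.245.8.25


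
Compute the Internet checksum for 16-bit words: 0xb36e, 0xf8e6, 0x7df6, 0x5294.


Sum all words (with carry folding):
+ 0xb36e = 0xb36e
+ 0xf8e6 = 0xac55
+ 0x7df6 = 0x2a4c
+ 0x5294 = 0x7ce0
One's complement: ~0x7ce0
Checksum = 0x831f


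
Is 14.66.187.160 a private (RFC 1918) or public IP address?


RFC 1918 private ranges:
  10.0.0.0/8 (10.0.0.0 - 10.255.255.255)
  172.16.0.0/12 (172.16.0.0 - 172.31.255.255)
  192.168.0.0/16 (192.168.0.0 - 192.168.255.255)
Public (not in any RFC 1918 range)


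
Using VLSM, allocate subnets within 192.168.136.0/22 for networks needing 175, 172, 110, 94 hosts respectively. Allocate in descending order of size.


175 hosts -> /24 (254 usable): 192.168.136.0/24
172 hosts -> /24 (254 usable): 192.168.137.0/24
110 hosts -> /25 (126 usable): 192.168.138.0/25
94 hosts -> /25 (126 usable): 192.168.138.128/25
Allocation: 192.168.136.0/24 (175 hosts, 254 usable); 192.168.137.0/24 (172 hosts, 254 usable); 192.168.138.0/25 (110 hosts, 126 usable); 192.168.138.128/25 (94 hosts, 126 usable)


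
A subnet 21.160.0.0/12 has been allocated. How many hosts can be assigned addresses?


Host bits = 32 - 12 = 20
Total addresses = 2^20 = 1048576
Usable = total - 2 (network and broadcast)
Usable hosts: 1048574


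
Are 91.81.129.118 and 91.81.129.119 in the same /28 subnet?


Mask: 255.255.255.240
91.81.129.118 AND mask = 91.81.129.112
91.81.129.119 AND mask = 91.81.129.112
Yes, same subnet (91.81.129.112)


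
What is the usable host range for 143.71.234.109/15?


Network: 143.70.0.0
Broadcast: 143.71.255.255
First usable = network + 1
Last usable = broadcast - 1
Range: 143.70.0.1 to 143.71.255.254


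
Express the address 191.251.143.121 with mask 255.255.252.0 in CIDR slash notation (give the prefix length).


Binary: 11111111.11111111.11111100.00000000
Count leading 1s
Prefix: /22


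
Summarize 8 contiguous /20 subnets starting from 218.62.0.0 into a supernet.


Original prefix: /20
Number of subnets: 8 = 2^3
New prefix = 20 - 3 = 17
Supernet: 218.62.0.0/17


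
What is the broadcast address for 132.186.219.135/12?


Network: 132.176.0.0/12
Host bits = 20
Set all host bits to 1:
Broadcast: 132.191.255.255


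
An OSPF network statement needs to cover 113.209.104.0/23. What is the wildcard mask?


Subnet mask: 255.255.254.0
Wildcard = 255.255.255.255 - subnet mask
255 - 255 = 0
255 - 255 = 0
255 - 254 = 1
255 - 0 = 255
Wildcard: 0.0.1.255


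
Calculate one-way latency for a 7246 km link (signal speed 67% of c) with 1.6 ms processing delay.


Speed = 0.67 * 3e5 km/s = 201000 km/s
Propagation delay = 7246 / 201000 = 0.036 s = 36.0498 ms
Processing delay = 1.6 ms
Total one-way latency = 37.6498 ms


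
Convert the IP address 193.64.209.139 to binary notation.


193 = 11000001
64 = 01000000
209 = 11010001
139 = 10001011
Binary: 11000001.01000000.11010001.10001011


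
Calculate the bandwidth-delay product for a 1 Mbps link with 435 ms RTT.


BDP = bandwidth * RTT
= 1 Mbps * 435 ms
= 1 * 1e6 * 435 / 1000 bits
= 435000 bits
= 54375 bytes
= 53.1006 KB
BDP = 435000 bits (54375 bytes)


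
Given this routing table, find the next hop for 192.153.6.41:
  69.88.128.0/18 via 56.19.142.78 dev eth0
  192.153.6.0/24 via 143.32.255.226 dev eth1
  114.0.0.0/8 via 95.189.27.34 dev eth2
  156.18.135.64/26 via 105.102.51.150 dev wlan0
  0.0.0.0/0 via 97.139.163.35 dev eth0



Longest prefix match for 192.153.6.41:
  /18 69.88.128.0: no
  /24 192.153.6.0: MATCH
  /8 114.0.0.0: no
  /26 156.18.135.64: no
  /0 0.0.0.0: MATCH
Selected: next-hop 143.32.255.226 via eth1 (matched /24)


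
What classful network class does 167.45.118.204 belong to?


First octet: 167
Binary: 10100111
10xxxxxx -> Class B (128-191)
Class B, default mask 255.255.0.0 (/16)


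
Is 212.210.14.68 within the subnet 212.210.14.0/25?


Subnet network: 212.210.14.0
Test IP AND mask: 212.210.14.0
Yes, 212.210.14.68 is in 212.210.14.0/25


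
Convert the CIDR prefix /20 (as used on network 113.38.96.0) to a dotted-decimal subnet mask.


/20 means 20 network bits, 12 host bits
Binary: 11111111111111111111000000000000
Mask: 255.255.240.0


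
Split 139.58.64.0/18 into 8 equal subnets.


New prefix = 18 + 3 = 21
Each subnet has 2048 addresses
  139.58.64.0/21
  139.58.72.0/21
  139.58.80.0/21
  139.58.88.0/21
  139.58.96.0/21
  139.58.104.0/21
  139.58.112.0/21
  139.58.120.0/21
Subnets: 139.58.64.0/21, 139.58.72.0/21, 139.58.80.0/21, 139.58.88.0/21, 139.58.96.0/21, 139.58.104.0/21, 139.58.112.0/21, 139.58.120.0/21


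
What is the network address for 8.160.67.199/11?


IP:   00001000.10100000.01000011.11000111
Mask: 11111111.11100000.00000000.00000000
AND operation:
Net:  00001000.10100000.00000000.00000000
Network: 8.160.0.0/11


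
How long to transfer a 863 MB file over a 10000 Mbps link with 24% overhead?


Effective throughput = 10000 * (1 - 24/100) = 7600 Mbps
File size in Mb = 863 * 8 = 6904 Mb
Time = 6904 / 7600
Time = 0.9084 seconds


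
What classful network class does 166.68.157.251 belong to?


First octet: 166
Binary: 10100110
10xxxxxx -> Class B (128-191)
Class B, default mask 255.255.0.0 (/16)


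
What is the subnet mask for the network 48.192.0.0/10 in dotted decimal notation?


/10 means 10 network bits, 22 host bits
Binary: 11111111110000000000000000000000
Mask: 255.192.0.0


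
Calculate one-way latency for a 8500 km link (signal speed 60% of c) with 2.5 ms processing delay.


Speed = 0.6 * 3e5 km/s = 180000 km/s
Propagation delay = 8500 / 180000 = 0.0472 s = 47.2222 ms
Processing delay = 2.5 ms
Total one-way latency = 49.7222 ms


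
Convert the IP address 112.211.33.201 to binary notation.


112 = 01110000
211 = 11010011
33 = 00100001
201 = 11001001
Binary: 01110000.11010011.00100001.11001001


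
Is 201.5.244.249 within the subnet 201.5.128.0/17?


Subnet network: 201.5.128.0
Test IP AND mask: 201.5.128.0
Yes, 201.5.244.249 is in 201.5.128.0/17


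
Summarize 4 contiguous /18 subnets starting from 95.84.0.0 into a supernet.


Original prefix: /18
Number of subnets: 4 = 2^2
New prefix = 18 - 2 = 16
Supernet: 95.84.0.0/16


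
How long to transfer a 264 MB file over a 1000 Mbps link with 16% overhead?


Effective throughput = 1000 * (1 - 16/100) = 840 Mbps
File size in Mb = 264 * 8 = 2112 Mb
Time = 2112 / 840
Time = 2.5143 seconds


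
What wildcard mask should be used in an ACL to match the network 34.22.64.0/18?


Subnet mask: 255.255.192.0
Wildcard = 255.255.255.255 - subnet mask
255 - 255 = 0
255 - 255 = 0
255 - 192 = 63
255 - 0 = 255
Wildcard: 0.0.63.255


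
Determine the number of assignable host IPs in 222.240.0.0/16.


Host bits = 32 - 16 = 16
Total addresses = 2^16 = 65536
Usable = total - 2 (network and broadcast)
Usable hosts: 65534


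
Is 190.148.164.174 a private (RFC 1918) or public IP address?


RFC 1918 private ranges:
  10.0.0.0/8 (10.0.0.0 - 10.255.255.255)
  172.16.0.0/12 (172.16.0.0 - 172.31.255.255)
  192.168.0.0/16 (192.168.0.0 - 192.168.255.255)
Public (not in any RFC 1918 range)


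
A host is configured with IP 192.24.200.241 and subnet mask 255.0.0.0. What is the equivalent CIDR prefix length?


Binary: 11111111.00000000.00000000.00000000
Count leading 1s
Prefix: /8


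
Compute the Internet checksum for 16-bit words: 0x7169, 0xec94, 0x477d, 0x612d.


Sum all words (with carry folding):
+ 0x7169 = 0x7169
+ 0xec94 = 0x5dfe
+ 0x477d = 0xa57b
+ 0x612d = 0x06a9
One's complement: ~0x06a9
Checksum = 0xf956


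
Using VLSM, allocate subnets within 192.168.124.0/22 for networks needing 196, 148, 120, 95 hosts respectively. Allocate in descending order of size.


196 hosts -> /24 (254 usable): 192.168.124.0/24
148 hosts -> /24 (254 usable): 192.168.125.0/24
120 hosts -> /25 (126 usable): 192.168.126.0/25
95 hosts -> /25 (126 usable): 192.168.126.128/25
Allocation: 192.168.124.0/24 (196 hosts, 254 usable); 192.168.125.0/24 (148 hosts, 254 usable); 192.168.126.0/25 (120 hosts, 126 usable); 192.168.126.128/25 (95 hosts, 126 usable)


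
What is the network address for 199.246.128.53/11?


IP:   11000111.11110110.10000000.00110101
Mask: 11111111.11100000.00000000.00000000
AND operation:
Net:  11000111.11100000.00000000.00000000
Network: 199.224.0.0/11


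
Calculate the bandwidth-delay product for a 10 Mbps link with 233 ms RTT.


BDP = bandwidth * RTT
= 10 Mbps * 233 ms
= 10 * 1e6 * 233 / 1000 bits
= 2330000 bits
= 291250 bytes
= 284.4238 KB
BDP = 2330000 bits (291250 bytes)


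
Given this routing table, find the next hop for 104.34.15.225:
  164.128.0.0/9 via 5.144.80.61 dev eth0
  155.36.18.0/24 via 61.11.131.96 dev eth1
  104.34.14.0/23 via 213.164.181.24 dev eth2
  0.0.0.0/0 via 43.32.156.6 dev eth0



Longest prefix match for 104.34.15.225:
  /9 164.128.0.0: no
  /24 155.36.18.0: no
  /23 104.34.14.0: MATCH
  /0 0.0.0.0: MATCH
Selected: next-hop 213.164.181.24 via eth2 (matched /23)


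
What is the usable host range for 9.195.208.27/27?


Network: 9.195.208.0
Broadcast: 9.195.208.31
First usable = network + 1
Last usable = broadcast - 1
Range: 9.195.208.1 to 9.195.208.30


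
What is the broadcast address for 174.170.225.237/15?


Network: 174.170.0.0/15
Host bits = 17
Set all host bits to 1:
Broadcast: 174.171.255.255


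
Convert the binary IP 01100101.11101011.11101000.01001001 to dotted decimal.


01100101 = 101
11101011 = 235
11101000 = 232
01001001 = 73
IP: 101.235.232.73


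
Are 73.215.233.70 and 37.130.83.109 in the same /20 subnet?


Mask: 255.255.240.0
73.215.233.70 AND mask = 73.215.224.0
37.130.83.109 AND mask = 37.130.80.0
No, different subnets (73.215.224.0 vs 37.130.80.0)


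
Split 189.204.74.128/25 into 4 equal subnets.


New prefix = 25 + 2 = 27
Each subnet has 32 addresses
  189.204.74.128/27
  189.204.74.160/27
  189.204.74.192/27
  189.204.74.224/27
Subnets: 189.204.74.128/27, 189.204.74.160/27, 189.204.74.192/27, 189.204.74.224/27


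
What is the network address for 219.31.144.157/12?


IP:   11011011.00011111.10010000.10011101
Mask: 11111111.11110000.00000000.00000000
AND operation:
Net:  11011011.00010000.00000000.00000000
Network: 219.16.0.0/12


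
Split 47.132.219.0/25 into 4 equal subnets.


New prefix = 25 + 2 = 27
Each subnet has 32 addresses
  47.132.219.0/27
  47.132.219.32/27
  47.132.219.64/27
  47.132.219.96/27
Subnets: 47.132.219.0/27, 47.132.219.32/27, 47.132.219.64/27, 47.132.219.96/27


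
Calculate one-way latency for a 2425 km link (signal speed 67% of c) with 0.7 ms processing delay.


Speed = 0.67 * 3e5 km/s = 201000 km/s
Propagation delay = 2425 / 201000 = 0.0121 s = 12.0647 ms
Processing delay = 0.7 ms
Total one-way latency = 12.7647 ms


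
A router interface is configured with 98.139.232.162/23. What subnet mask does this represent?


/23 means 23 network bits, 9 host bits
Binary: 11111111111111111111111000000000
Mask: 255.255.254.0


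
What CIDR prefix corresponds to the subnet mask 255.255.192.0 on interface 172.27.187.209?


Binary: 11111111.11111111.11000000.00000000
Count leading 1s
Prefix: /18


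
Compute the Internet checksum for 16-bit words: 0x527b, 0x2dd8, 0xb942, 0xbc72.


Sum all words (with carry folding):
+ 0x527b = 0x527b
+ 0x2dd8 = 0x8053
+ 0xb942 = 0x3996
+ 0xbc72 = 0xf608
One's complement: ~0xf608
Checksum = 0x09f7


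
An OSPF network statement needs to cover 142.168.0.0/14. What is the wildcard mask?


Subnet mask: 255.252.0.0
Wildcard = 255.255.255.255 - subnet mask
255 - 255 = 0
255 - 252 = 3
255 - 0 = 255
255 - 0 = 255
Wildcard: 0.3.255.255
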